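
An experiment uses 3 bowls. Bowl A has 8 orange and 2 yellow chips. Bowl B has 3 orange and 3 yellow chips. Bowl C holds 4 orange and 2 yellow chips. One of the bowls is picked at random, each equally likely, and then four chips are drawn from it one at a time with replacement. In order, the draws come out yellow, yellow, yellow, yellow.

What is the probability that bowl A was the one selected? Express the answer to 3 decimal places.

The likelihood of the observed sequence under each hypothesis: P(data | bowl A) = (2/10)(2/10)(2/10)(2/10) = 0.0016; P(data | bowl B) = (3/6)(3/6)(3/6)(3/6) = 0.0625; P(data | bowl C) = (2/6)(2/6)(2/6)(2/6) = 0.012346.
Multiplying each by its prior: 1/3 · 0.0016 = 0.00053333, 1/3 · 0.0625 = 0.020833, 1/3 · 0.012346 = 0.0041152; summing to 0.025482.
Hence P(bowl A | data) = (0.00053333) / (0.025482) = 0.02093.

0.021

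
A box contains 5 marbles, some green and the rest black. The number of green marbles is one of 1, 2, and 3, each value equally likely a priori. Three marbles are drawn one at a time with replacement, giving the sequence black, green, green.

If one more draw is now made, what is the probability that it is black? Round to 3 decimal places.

For each hypothesis, P(data | H) works out to: P(data | r = 1) = (4/5)(1/5)(1/5) = 4/125; P(data | r = 2) = (3/5)(2/5)(2/5) = 12/125; P(data | r = 3) = (2/5)(3/5)(3/5) = 18/125.
Weighting by the prior gives 1/3 · 4/125 = 4/375, 1/3 · 12/125 = 4/125, 1/3 · 18/125 = 6/125; these sum to 34/375.
Dividing through by the total gives posterior P(r = 1 | data) = 2/17, P(r = 2 | data) = 6/17, P(r = 3 | data) = 9/17.
Averaging over the posterior, P(black next | data) = (4/5)(2/17) + (3/5)(6/17) + (2/5)(9/17) = 44/85.

0.518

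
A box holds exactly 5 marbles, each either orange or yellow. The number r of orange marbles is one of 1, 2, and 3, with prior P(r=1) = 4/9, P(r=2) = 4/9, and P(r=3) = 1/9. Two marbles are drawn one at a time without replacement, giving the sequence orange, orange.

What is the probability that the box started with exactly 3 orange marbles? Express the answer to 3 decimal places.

For each hypothesis, P(data | H) works out to: P(data | r = 1) = (1/5)(0/4) = 0; P(data | r = 2) = (2/5)(1/4) = 1/10; P(data | r = 3) = (3/5)(2/4) = 3/10.
The prior-weighted likelihoods are 4/9 · 0 = 0, 4/9 · 1/10 = 2/45, 1/9 · 3/10 = 1/30; these sum to 7/90.
So P(r = 3 | data) = (1/30) / (7/90) = 3/7.

0.429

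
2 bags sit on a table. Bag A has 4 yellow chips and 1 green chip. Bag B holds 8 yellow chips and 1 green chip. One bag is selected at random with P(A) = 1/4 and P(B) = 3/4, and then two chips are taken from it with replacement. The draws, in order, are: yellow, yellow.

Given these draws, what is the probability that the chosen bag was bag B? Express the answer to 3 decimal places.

The likelihood of the observed sequence under each hypothesis: P(data | bag A) = (4/5)(4/5) = 16/25; P(data | bag B) = (8/9)(8/9) = 64/81.
The prior-weighted likelihoods are 1/4 · 16/25 = 4/25, 3/4 · 64/81 = 16/27; these sum to 508/675.
By Bayes' rule, P(bag B | data) = (16/27) / (508/675) = 100/127.

0.787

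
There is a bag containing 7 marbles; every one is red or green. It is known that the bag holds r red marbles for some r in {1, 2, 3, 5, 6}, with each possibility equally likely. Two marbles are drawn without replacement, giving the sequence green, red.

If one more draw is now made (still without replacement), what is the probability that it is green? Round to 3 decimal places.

The likelihood of the observed sequence under each hypothesis: P(data | r = 1) = (6/7)(1/6) = 1/7; P(data | r = 2) = (5/7)(2/6) = 5/21; P(data | r = 3) = (4/7)(3/6) = 2/7; P(data | r = 5) = (2/7)(5/6) = 5/21; P(data | r = 6) = (1/7)(6/6) = 1/7.
The prior-weighted likelihoods are 1/5 · 1/7 = 1/35, 1/5 · 5/21 = 1/21, 1/5 · 2/7 = 2/35, 1/5 · 5/21 = 1/21, 1/5 · 1/7 = 1/35; with total 22/105.
Dividing through by the total gives posterior P(r = 1 | data) = 3/22, P(r = 2 | data) = 5/22, P(r = 3 | data) = 3/11, P(r = 5 | data) = 5/22, P(r = 6 | data) = 3/22.
Averaging over the posterior, P(green next | data) = (1)(3/22) + (4/5)(5/22) + (3/5)(3/11) + (1/5)(5/22) + (0)(3/22) = 29/55.

0.527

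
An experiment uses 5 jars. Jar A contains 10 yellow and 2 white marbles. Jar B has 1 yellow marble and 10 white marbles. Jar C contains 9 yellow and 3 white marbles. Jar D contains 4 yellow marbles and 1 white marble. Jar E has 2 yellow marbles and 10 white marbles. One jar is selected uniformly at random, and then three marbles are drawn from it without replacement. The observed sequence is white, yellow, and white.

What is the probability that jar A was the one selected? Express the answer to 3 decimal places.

Under each hypothesis, the probability of the observed sequence is: P(data | jar A) = (2/12)(10/11)(1/10) = 0.015152; P(data | jar B) = (10/11)(1/10)(9/9) = 0.090909; P(data | jar C) = (3/12)(9/11)(2/10) = 0.040909; P(data | jar D) = (1/5)(4/4)(0/3) = 0; P(data | jar E) = (10/12)(2/11)(9/10) = 0.13636.
Multiplying each by its prior: 1/5 · 0.015152 = 0.0030303, 1/5 · 0.090909 = 0.018182, 1/5 · 0.040909 = 0.0081818, 1/5 · 0 = 0, 1/5 · 0.13636 = 0.027273; these sum to 0.056667.
Therefore the posterior P(jar A | data) = (0.0030303) / (0.056667) = 0.053476.

0.053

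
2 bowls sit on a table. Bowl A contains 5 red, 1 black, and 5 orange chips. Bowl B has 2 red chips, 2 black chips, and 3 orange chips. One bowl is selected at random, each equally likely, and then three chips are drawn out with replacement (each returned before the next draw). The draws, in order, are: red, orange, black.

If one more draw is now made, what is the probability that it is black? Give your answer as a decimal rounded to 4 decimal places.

0.2177

For each hypothesis, P(data | H) works out to: P(data | bowl A) = (5/11)(5/11)(1/11) = 0.018783; P(data | bowl B) = (2/7)(3/7)(2/7) = 0.034985.
The prior-weighted likelihoods are 1/2 · 0.018783 = 0.0093914, 1/2 · 0.034985 = 0.017493; summing to 0.026884.
The posterior is then P(bowl A | data) = 0.34933, P(bowl B | data) = 0.65067.
Averaging over the posterior, P(black next | data) = (1/11)(0.34933) + (2/7)(0.65067) = 0.21766.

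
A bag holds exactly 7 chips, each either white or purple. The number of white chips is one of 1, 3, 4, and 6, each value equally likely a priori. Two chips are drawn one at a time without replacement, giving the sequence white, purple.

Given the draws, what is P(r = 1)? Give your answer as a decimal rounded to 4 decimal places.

For each hypothesis, P(data | H) works out to: P(data | r = 1) = (1/7)(6/6) = 1/7; P(data | r = 3) = (3/7)(4/6) = 2/7; P(data | r = 4) = (4/7)(3/6) = 2/7; P(data | r = 6) = (6/7)(1/6) = 1/7.
Multiplying each by its prior: 1/4 · 1/7 = 1/28, 1/4 · 2/7 = 1/14, 1/4 · 2/7 = 1/14, 1/4 · 1/7 = 1/28; with total 3/14.
Therefore the posterior P(r = 1 | data) = (1/28) / (3/14) = 1/6.

0.1667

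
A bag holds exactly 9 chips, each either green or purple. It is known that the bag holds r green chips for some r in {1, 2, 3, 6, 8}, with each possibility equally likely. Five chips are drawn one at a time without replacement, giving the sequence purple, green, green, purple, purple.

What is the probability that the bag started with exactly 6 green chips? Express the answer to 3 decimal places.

The likelihood of the observed sequence under each hypothesis: P(data | r = 1) = (8/9)(1/8)(0/7) = 0; P(data | r = 2) = (7/9)(2/8)(1/7)(6/6)(5/5) = 1/36; P(data | r = 3) = (6/9)(3/8)(2/7)(5/6)(4/5) = 1/21; P(data | r = 6) = (3/9)(6/8)(5/7)(2/6)(1/5) = 1/84; P(data | r = 8) = (1/9)(8/8)(7/7)(0/6) = 0.
Multiplying each by its prior: 1/5 · 0 = 0, 1/5 · 1/36 = 1/180, 1/5 · 1/21 = 1/105, 1/5 · 1/84 = 1/420, 1/5 · 0 = 0; with total 11/630.
Hence P(r = 6 | data) = (1/420) / (11/630) = 3/22.

0.136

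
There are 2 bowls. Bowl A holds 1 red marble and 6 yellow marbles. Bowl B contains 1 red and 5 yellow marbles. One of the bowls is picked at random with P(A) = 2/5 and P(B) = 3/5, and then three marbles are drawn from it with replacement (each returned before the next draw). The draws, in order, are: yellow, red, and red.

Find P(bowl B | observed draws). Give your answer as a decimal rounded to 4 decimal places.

The likelihood of the observed sequence under each hypothesis: P(data | bowl A) = (6/7)(1/7)(1/7) = 0.017493; P(data | bowl B) = (5/6)(1/6)(1/6) = 0.023148.
Multiplying each by its prior: 2/5 · 0.017493 = 0.0069971, 3/5 · 0.023148 = 0.013889; with total 0.020886.
So P(bowl B | data) = (0.013889) / (0.020886) = 0.66499.

0.6650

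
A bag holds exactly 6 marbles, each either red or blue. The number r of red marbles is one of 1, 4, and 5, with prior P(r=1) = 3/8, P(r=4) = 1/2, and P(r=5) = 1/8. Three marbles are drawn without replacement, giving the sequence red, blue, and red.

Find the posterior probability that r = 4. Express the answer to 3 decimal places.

The likelihood of the observed sequence under each hypothesis: P(data | r = 1) = (1/6)(5/5)(0/4) = 0; P(data | r = 4) = (4/6)(2/5)(3/4) = 1/5; P(data | r = 5) = (5/6)(1/5)(4/4) = 1/6.
The prior-weighted likelihoods are 3/8 · 0 = 0, 1/2 · 1/5 = 1/10, 1/8 · 1/6 = 1/48; these sum to 29/240.
Therefore the posterior P(r = 4 | data) = (1/10) / (29/240) = 24/29.

0.828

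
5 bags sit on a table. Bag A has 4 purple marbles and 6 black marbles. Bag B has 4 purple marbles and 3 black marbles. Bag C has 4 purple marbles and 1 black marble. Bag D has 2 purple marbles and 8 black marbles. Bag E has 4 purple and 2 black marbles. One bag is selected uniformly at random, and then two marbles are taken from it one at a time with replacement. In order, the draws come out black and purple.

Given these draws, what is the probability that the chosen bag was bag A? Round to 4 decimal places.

For each hypothesis, P(data | H) works out to: P(data | bag A) = (6/10)(4/10) = 0.24; P(data | bag B) = (3/7)(4/7) = 0.2449; P(data | bag C) = (1/5)(4/5) = 0.16; P(data | bag D) = (8/10)(2/10) = 0.16; P(data | bag E) = (2/6)(4/6) = 0.22222.
Weighting by the prior gives 1/5 · 0.24 = 0.048, 1/5 · 0.2449 = 0.04898, 1/5 · 0.16 = 0.032, 1/5 · 0.16 = 0.032, 1/5 · 0.22222 = 0.044444; summing to 0.20542.
Therefore the posterior P(bag A | data) = (0.048) / (0.20542) = 0.23366.

0.2337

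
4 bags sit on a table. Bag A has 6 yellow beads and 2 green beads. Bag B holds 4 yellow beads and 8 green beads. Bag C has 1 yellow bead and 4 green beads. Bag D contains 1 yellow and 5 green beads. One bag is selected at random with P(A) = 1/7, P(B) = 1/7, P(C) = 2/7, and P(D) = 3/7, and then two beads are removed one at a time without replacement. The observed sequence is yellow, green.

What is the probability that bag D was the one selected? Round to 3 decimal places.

For each hypothesis, P(data | H) works out to: P(data | bag A) = (6/8)(2/7) = 0.21429; P(data | bag B) = (4/12)(8/11) = 0.24242; P(data | bag C) = (1/5)(4/4) = 0.2; P(data | bag D) = (1/6)(5/5) = 0.16667.
Weighting by the prior gives 1/7 · 0.21429 = 0.030612, 1/7 · 0.24242 = 0.034632, 2/7 · 0.2 = 0.057143, 3/7 · 0.16667 = 0.071429; with total 0.19382.
Hence P(bag D | data) = (0.071429) / (0.19382) = 0.36854.

0.369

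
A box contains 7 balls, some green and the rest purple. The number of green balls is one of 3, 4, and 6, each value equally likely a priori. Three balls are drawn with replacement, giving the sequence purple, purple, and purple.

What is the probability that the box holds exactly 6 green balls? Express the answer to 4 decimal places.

0.0109

Compute the likelihood of the observed sequence for each case: P(data | r = 3) = (4/7)(4/7)(4/7) = 0.18659; P(data | r = 4) = (3/7)(3/7)(3/7) = 0.078717; P(data | r = 6) = (1/7)(1/7)(1/7) = 0.0029155.
Weighting by the prior gives 1/3 · 0.18659 = 0.062196, 1/3 · 0.078717 = 0.026239, 1/3 · 0.0029155 = 0.00097182; these sum to 0.089407.
Hence P(r = 6 | data) = (0.00097182) / (0.089407) = 0.01087.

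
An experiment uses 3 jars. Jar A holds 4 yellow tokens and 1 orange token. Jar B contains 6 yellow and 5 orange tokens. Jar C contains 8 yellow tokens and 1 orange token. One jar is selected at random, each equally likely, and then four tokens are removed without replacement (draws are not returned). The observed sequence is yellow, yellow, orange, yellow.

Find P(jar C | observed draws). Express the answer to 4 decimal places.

For each hypothesis, P(data | H) works out to: P(data | jar A) = (4/5)(3/4)(1/3)(2/2) = 0.2; P(data | jar B) = (6/11)(5/10)(5/9)(4/8) = 0.075758; P(data | jar C) = (8/9)(7/8)(1/7)(6/6) = 0.11111.
Multiplying each by its prior: 1/3 · 0.2 = 0.066667, 1/3 · 0.075758 = 0.025253, 1/3 · 0.11111 = 0.037037; with total 0.12896.
Therefore the posterior P(jar C | data) = (0.037037) / (0.12896) = 0.28721.

0.2872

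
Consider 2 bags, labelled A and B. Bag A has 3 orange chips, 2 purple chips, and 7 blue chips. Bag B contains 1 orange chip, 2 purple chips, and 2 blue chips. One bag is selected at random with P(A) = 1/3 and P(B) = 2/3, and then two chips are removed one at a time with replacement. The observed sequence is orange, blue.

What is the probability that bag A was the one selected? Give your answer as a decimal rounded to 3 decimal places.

0.477

Under each hypothesis, the probability of the observed sequence is: P(data | bag A) = (3/12)(7/12) = 0.14583; P(data | bag B) = (1/5)(2/5) = 0.08.
The prior-weighted likelihoods are 1/3 · 0.14583 = 0.048611, 2/3 · 0.08 = 0.053333; summing to 0.10194.
By Bayes' rule, P(bag A | data) = (0.048611) / (0.10194) = 0.47684.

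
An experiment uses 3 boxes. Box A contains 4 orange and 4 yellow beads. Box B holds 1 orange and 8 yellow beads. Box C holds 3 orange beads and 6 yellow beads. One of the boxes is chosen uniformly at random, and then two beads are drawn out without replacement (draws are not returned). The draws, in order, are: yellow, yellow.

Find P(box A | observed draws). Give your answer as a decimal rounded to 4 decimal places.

The likelihood of the observed sequence under each hypothesis: P(data | box A) = (4/8)(3/7) = 3/14; P(data | box B) = (8/9)(7/8) = 7/9; P(data | box C) = (6/9)(5/8) = 5/12.
Multiplying each by its prior: 1/3 · 3/14 = 1/14, 1/3 · 7/9 = 7/27, 1/3 · 5/12 = 5/36; these sum to 355/756.
Hence P(box A | data) = (1/14) / (355/756) = 54/355.

0.1521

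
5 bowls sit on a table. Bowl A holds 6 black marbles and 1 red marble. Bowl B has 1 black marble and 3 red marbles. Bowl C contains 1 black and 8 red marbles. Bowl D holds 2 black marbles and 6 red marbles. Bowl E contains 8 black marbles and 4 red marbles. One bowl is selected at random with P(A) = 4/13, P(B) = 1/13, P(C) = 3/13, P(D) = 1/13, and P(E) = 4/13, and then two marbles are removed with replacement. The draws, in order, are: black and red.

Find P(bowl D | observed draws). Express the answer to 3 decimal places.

0.091

Under each hypothesis, the probability of the observed sequence is: P(data | bowl A) = (6/7)(1/7) = 0.12245; P(data | bowl B) = (1/4)(3/4) = 0.1875; P(data | bowl C) = (1/9)(8/9) = 0.098765; P(data | bowl D) = (2/8)(6/8) = 0.1875; P(data | bowl E) = (8/12)(4/12) = 0.22222.
Multiplying each by its prior: 4/13 · 0.12245 = 0.037677, 1/13 · 0.1875 = 0.014423, 3/13 · 0.098765 = 0.022792, 1/13 · 0.1875 = 0.014423, 4/13 · 0.22222 = 0.068376; with total 0.15769.
Therefore the posterior P(bowl D | data) = (0.014423) / (0.15769) = 0.091464.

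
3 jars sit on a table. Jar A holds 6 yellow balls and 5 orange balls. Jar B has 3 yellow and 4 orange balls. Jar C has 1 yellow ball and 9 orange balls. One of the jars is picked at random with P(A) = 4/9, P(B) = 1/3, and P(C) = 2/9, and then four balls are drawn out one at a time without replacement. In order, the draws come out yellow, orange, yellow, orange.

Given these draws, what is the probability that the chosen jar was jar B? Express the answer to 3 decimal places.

Compute the likelihood of the observed sequence for each case: P(data | jar A) = (6/11)(5/10)(5/9)(4/8) = 0.075758; P(data | jar B) = (3/7)(4/6)(2/5)(3/4) = 0.085714; P(data | jar C) = (1/10)(9/9)(0/8) = 0.
Weighting by the prior gives 4/9 · 0.075758 = 0.03367, 1/3 · 0.085714 = 0.028571, 2/9 · 0 = 0; these sum to 0.062241.
By Bayes' rule, P(jar B | data) = (0.028571) / (0.062241) = 0.45904.

0.459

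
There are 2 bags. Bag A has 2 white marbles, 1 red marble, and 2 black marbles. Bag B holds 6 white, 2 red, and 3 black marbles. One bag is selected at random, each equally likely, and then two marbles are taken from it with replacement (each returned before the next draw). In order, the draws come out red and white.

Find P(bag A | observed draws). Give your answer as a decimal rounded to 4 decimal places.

0.4465

For each hypothesis, P(data | H) works out to: P(data | bag A) = (1/5)(2/5) = 0.08; P(data | bag B) = (2/11)(6/11) = 0.099174.
Weighting by the prior gives 1/2 · 0.08 = 0.04, 1/2 · 0.099174 = 0.049587; with total 0.089587.
Therefore the posterior P(bag A | data) = (0.04) / (0.089587) = 0.44649.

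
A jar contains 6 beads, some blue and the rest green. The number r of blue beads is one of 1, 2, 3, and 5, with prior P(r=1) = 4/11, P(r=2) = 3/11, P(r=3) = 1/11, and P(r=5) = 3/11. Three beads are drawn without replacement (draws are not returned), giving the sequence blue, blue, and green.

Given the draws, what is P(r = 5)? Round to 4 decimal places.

0.5882

For each hypothesis, P(data | H) works out to: P(data | r = 1) = (1/6)(0/5) = 0; P(data | r = 2) = (2/6)(1/5)(4/4) = 1/15; P(data | r = 3) = (3/6)(2/5)(3/4) = 3/20; P(data | r = 5) = (5/6)(4/5)(1/4) = 1/6.
Multiplying each by its prior: 4/11 · 0 = 0, 3/11 · 1/15 = 1/55, 1/11 · 3/20 = 3/220, 3/11 · 1/6 = 1/22; summing to 17/220.
Hence P(r = 5 | data) = (1/22) / (17/220) = 10/17.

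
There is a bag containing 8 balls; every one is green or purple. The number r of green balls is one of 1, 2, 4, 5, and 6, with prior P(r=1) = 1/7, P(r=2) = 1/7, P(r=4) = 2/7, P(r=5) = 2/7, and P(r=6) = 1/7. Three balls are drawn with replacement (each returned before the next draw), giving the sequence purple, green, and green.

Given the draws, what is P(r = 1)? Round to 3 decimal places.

For each hypothesis, P(data | H) works out to: P(data | r = 1) = (7/8)(1/8)(1/8) = 0.013672; P(data | r = 2) = (6/8)(2/8)(2/8) = 0.046875; P(data | r = 4) = (4/8)(4/8)(4/8) = 0.125; P(data | r = 5) = (3/8)(5/8)(5/8) = 0.14648; P(data | r = 6) = (2/8)(6/8)(6/8) = 0.14062.
Weighting by the prior gives 1/7 · 0.013672 = 0.0019531, 1/7 · 0.046875 = 0.0066964, 2/7 · 0.125 = 0.035714, 2/7 · 0.14648 = 0.041853, 1/7 · 0.14062 = 0.020089; summing to 0.10631.
So P(r = 1 | data) = (0.0019531) / (0.10631) = 0.018373.

0.018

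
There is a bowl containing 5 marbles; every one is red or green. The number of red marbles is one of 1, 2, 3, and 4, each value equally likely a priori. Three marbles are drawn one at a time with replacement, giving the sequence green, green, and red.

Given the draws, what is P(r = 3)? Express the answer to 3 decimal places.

0.240

Compute the likelihood of the observed sequence for each case: P(data | r = 1) = (4/5)(4/5)(1/5) = 16/125; P(data | r = 2) = (3/5)(3/5)(2/5) = 18/125; P(data | r = 3) = (2/5)(2/5)(3/5) = 12/125; P(data | r = 4) = (1/5)(1/5)(4/5) = 4/125.
Multiplying each by its prior: 1/4 · 16/125 = 4/125, 1/4 · 18/125 = 9/250, 1/4 · 12/125 = 3/125, 1/4 · 4/125 = 1/125; with total 1/10.
Hence P(r = 3 | data) = (3/125) / (1/10) = 6/25.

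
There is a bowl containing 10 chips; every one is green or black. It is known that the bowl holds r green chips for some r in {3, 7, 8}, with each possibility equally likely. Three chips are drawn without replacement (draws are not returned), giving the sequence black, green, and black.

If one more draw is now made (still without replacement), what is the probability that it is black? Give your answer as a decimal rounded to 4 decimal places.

The likelihood of the observed sequence under each hypothesis: P(data | r = 3) = (7/10)(3/9)(6/8) = 7/40; P(data | r = 7) = (3/10)(7/9)(2/8) = 7/120; P(data | r = 8) = (2/10)(8/9)(1/8) = 1/45.
Multiplying each by its prior: 1/3 · 7/40 = 7/120, 1/3 · 7/120 = 7/360, 1/3 · 1/45 = 1/135; summing to 23/270.
The posterior is then P(r = 3 | data) = 63/92, P(r = 7 | data) = 21/92, P(r = 8 | data) = 2/23.
So P(black next | data) = Σ P(black next | H) P(H | data) = (5/7)(63/92) + (1/7)(21/92) + (0)(2/23) = 12/23.

0.5217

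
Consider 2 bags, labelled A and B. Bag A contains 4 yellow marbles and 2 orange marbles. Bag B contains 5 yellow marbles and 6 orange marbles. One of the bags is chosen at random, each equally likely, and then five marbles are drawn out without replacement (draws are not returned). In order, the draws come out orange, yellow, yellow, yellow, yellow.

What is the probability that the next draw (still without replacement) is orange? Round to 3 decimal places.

For each hypothesis, P(data | H) works out to: P(data | bag A) = (2/6)(4/5)(3/4)(2/3)(1/2) = 0.066667; P(data | bag B) = (6/11)(5/10)(4/9)(3/8)(2/7) = 0.012987.
Multiplying each by its prior: 1/2 · 0.066667 = 0.033333, 1/2 · 0.012987 = 0.0064935; these sum to 0.039827.
Normalising, the posterior is P(bag A | data) = 0.83696, P(bag B | data) = 0.16304.
Averaging over the posterior, P(orange next | data) = (1)(0.83696) + (5/6)(0.16304) = 0.97283.

0.973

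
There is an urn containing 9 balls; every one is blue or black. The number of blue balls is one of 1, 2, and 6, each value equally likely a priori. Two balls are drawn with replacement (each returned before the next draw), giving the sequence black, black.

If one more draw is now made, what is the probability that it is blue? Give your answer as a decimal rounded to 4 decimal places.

0.1967

Under each hypothesis, the probability of the observed sequence is: P(data | r = 1) = (8/9)(8/9) = 64/81; P(data | r = 2) = (7/9)(7/9) = 49/81; P(data | r = 6) = (3/9)(3/9) = 1/9.
Weighting by the prior gives 1/3 · 64/81 = 64/243, 1/3 · 49/81 = 49/243, 1/3 · 1/9 = 1/27; summing to 122/243.
Normalising, the posterior is P(r = 1 | data) = 32/61, P(r = 2 | data) = 49/122, P(r = 6 | data) = 9/122.
The predictive probability is P(blue next | data) = (1/9)(32/61) + (2/9)(49/122) + (2/3)(9/122) = 12/61.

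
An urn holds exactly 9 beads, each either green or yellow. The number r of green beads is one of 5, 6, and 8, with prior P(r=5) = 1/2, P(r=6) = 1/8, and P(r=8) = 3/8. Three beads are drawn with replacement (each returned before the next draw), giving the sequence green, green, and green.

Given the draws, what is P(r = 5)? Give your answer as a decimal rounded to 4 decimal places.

Under each hypothesis, the probability of the observed sequence is: P(data | r = 5) = (5/9)(5/9)(5/9) = 0.17147; P(data | r = 6) = (6/9)(6/9)(6/9) = 0.2963; P(data | r = 8) = (8/9)(8/9)(8/9) = 0.70233.
Weighting by the prior gives 1/2 · 0.17147 = 0.085734, 1/8 · 0.2963 = 0.037037, 3/8 · 0.70233 = 0.26337; these sum to 0.38615.
Hence P(r = 5 | data) = (0.085734) / (0.38615) = 0.22202.

0.2220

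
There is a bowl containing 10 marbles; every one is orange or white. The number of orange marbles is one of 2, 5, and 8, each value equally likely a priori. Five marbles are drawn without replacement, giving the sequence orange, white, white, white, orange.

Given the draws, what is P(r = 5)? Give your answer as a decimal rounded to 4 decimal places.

Compute the likelihood of the observed sequence for each case: P(data | r = 2) = (2/10)(8/9)(7/8)(6/7)(1/6) = 1/45; P(data | r = 5) = (5/10)(5/9)(4/8)(3/7)(4/6) = 5/126; P(data | r = 8) = (8/10)(2/9)(1/8)(0/7) = 0.
The prior-weighted likelihoods are 1/3 · 1/45 = 1/135, 1/3 · 5/126 = 5/378, 1/3 · 0 = 0; with total 13/630.
Therefore the posterior P(r = 5 | data) = (5/378) / (13/630) = 25/39.

0.6410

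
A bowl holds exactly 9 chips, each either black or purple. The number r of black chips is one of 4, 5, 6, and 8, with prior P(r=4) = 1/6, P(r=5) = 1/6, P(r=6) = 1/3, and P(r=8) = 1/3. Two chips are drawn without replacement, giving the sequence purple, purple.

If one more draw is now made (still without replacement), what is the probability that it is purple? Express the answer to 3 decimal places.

For each hypothesis, P(data | H) works out to: P(data | r = 4) = (5/9)(4/8) = 5/18; P(data | r = 5) = (4/9)(3/8) = 1/6; P(data | r = 6) = (3/9)(2/8) = 1/12; P(data | r = 8) = (1/9)(0/8) = 0.
The prior-weighted likelihoods are 1/6 · 5/18 = 5/108, 1/6 · 1/6 = 1/36, 1/3 · 1/12 = 1/36, 1/3 · 0 = 0; with total 11/108.
Normalising, the posterior is P(r = 4 | data) = 5/11, P(r = 5 | data) = 3/11, P(r = 6 | data) = 3/11, P(r = 8 | data) = 0.
The predictive probability is P(purple next | data) = (3/7)(5/11) + (2/7)(3/11) + (1/7)(3/11) = 24/77.

0.312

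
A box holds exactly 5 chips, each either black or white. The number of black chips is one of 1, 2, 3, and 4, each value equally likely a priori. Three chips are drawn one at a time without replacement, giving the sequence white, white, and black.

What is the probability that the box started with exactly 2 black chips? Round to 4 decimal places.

Compute the likelihood of the observed sequence for each case: P(data | r = 1) = (4/5)(3/4)(1/3) = 1/5; P(data | r = 2) = (3/5)(2/4)(2/3) = 1/5; P(data | r = 3) = (2/5)(1/4)(3/3) = 1/10; P(data | r = 4) = (1/5)(0/4) = 0.
Multiplying each by its prior: 1/4 · 1/5 = 1/20, 1/4 · 1/5 = 1/20, 1/4 · 1/10 = 1/40, 1/4 · 0 = 0; these sum to 1/8.
Therefore the posterior P(r = 2 | data) = (1/20) / (1/8) = 2/5.

0.4000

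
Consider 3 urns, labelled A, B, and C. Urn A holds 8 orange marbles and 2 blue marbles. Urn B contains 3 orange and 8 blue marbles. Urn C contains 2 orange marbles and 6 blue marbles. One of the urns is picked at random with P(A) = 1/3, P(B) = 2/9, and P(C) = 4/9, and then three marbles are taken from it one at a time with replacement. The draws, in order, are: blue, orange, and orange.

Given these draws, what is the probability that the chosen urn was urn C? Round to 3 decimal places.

Compute the likelihood of the observed sequence for each case: P(data | urn A) = (2/10)(8/10)(8/10) = 0.128; P(data | urn B) = (8/11)(3/11)(3/11) = 0.054095; P(data | urn C) = (6/8)(2/8)(2/8) = 0.046875.
Weighting by the prior gives 1/3 · 0.128 = 0.042667, 2/9 · 0.054095 = 0.012021, 4/9 · 0.046875 = 0.020833; summing to 0.075521.
Hence P(urn C | data) = (0.020833) / (0.075521) = 0.27586.

0.276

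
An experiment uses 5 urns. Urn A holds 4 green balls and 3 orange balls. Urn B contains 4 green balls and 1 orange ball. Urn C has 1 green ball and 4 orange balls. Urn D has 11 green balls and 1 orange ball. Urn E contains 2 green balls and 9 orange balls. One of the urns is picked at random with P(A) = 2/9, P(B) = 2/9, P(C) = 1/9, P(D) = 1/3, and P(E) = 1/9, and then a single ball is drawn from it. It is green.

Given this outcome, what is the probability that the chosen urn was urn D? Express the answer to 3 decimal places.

Under each hypothesis, the probability of this draw is: P(data | urn A) = (4/7) = 0.57143; P(data | urn B) = (4/5) = 0.8; P(data | urn C) = (1/5) = 0.2; P(data | urn D) = (11/12) = 0.91667; P(data | urn E) = (2/11) = 0.18182.
Weighting by the prior gives 2/9 · 0.57143 = 0.12698, 2/9 · 0.8 = 0.17778, 1/9 · 0.2 = 0.022222, 1/3 · 0.91667 = 0.30556, 1/9 · 0.18182 = 0.020202; with total 0.65274.
By Bayes' rule, P(urn D | data) = (0.30556) / (0.65274) = 0.46811.

0.468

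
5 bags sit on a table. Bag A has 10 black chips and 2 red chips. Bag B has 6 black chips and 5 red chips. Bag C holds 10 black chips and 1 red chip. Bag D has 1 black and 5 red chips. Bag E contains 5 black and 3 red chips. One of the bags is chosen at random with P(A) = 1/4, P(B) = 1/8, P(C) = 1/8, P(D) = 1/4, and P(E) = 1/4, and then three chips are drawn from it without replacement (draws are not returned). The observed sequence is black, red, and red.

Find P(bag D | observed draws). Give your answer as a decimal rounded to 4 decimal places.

Under each hypothesis, the probability of the observed sequence is: P(data | bag A) = (10/12)(2/11)(1/10) = 0.015152; P(data | bag B) = (6/11)(5/10)(4/9) = 0.12121; P(data | bag C) = (10/11)(1/10)(0/9) = 0; P(data | bag D) = (1/6)(5/5)(4/4) = 0.16667; P(data | bag E) = (5/8)(3/7)(2/6) = 0.089286.
The prior-weighted likelihoods are 1/4 · 0.015152 = 0.0037879, 1/8 · 0.12121 = 0.015152, 1/8 · 0 = 0, 1/4 · 0.16667 = 0.041667, 1/4 · 0.089286 = 0.022321; with total 0.082927.
By Bayes' rule, P(bag D | data) = (0.041667) / (0.082927) = 0.50245.

0.5024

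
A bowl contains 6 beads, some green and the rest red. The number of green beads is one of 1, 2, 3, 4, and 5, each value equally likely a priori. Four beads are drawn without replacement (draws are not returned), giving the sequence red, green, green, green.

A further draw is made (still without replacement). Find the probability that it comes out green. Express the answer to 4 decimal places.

0.6667

For each hypothesis, P(data | H) works out to: P(data | r = 1) = (5/6)(1/5)(0/4) = 0; P(data | r = 2) = (4/6)(2/5)(1/4)(0/3) = 0; P(data | r = 3) = (3/6)(3/5)(2/4)(1/3) = 1/20; P(data | r = 4) = (2/6)(4/5)(3/4)(2/3) = 2/15; P(data | r = 5) = (1/6)(5/5)(4/4)(3/3) = 1/6.
Weighting by the prior gives 1/5 · 0 = 0, 1/5 · 0 = 0, 1/5 · 1/20 = 1/100, 1/5 · 2/15 = 2/75, 1/5 · 1/6 = 1/30; summing to 7/100.
Normalising, the posterior is P(r = 1 | data) = 0, P(r = 2 | data) = 0, P(r = 3 | data) = 1/7, P(r = 4 | data) = 8/21, P(r = 5 | data) = 10/21.
The predictive probability is P(green next | data) = (0)(1/7) + (1/2)(8/21) + (1)(10/21) = 2/3.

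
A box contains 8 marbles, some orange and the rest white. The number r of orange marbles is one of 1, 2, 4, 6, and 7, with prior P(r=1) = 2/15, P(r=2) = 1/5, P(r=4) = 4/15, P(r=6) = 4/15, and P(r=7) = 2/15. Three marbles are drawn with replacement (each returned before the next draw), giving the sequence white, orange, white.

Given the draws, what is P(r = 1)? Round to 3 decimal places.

The likelihood of the observed sequence under each hypothesis: P(data | r = 1) = (7/8)(1/8)(7/8) = 0.095703; P(data | r = 2) = (6/8)(2/8)(6/8) = 0.14062; P(data | r = 4) = (4/8)(4/8)(4/8) = 0.125; P(data | r = 6) = (2/8)(6/8)(2/8) = 0.046875; P(data | r = 7) = (1/8)(7/8)(1/8) = 0.013672.
The prior-weighted likelihoods are 2/15 · 0.095703 = 0.01276, 1/5 · 0.14062 = 0.028125, 4/15 · 0.125 = 0.033333, 4/15 · 0.046875 = 0.0125, 2/15 · 0.013672 = 0.0018229; with total 0.088542.
Therefore the posterior P(r = 1 | data) = (0.01276) / (0.088542) = 0.14412.

0.144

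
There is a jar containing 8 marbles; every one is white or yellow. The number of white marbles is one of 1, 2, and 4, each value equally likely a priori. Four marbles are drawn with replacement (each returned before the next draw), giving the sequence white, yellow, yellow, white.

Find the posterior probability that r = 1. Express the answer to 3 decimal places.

0.109

Under each hypothesis, the probability of the observed sequence is: P(data | r = 1) = (1/8)(7/8)(7/8)(1/8) = 0.011963; P(data | r = 2) = (2/8)(6/8)(6/8)(2/8) = 0.035156; P(data | r = 4) = (4/8)(4/8)(4/8)(4/8) = 0.0625.
Multiplying each by its prior: 1/3 · 0.011963 = 0.0039876, 1/3 · 0.035156 = 0.011719, 1/3 · 0.0625 = 0.020833; summing to 0.03654.
Hence P(r = 1 | data) = (0.0039876) / (0.03654) = 0.10913.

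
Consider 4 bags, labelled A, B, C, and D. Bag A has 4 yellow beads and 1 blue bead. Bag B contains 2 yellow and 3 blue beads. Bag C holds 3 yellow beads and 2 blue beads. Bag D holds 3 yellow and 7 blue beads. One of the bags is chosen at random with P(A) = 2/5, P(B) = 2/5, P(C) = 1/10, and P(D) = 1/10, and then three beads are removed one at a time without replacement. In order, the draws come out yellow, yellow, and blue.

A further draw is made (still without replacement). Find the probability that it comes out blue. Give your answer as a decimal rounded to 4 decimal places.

Under each hypothesis, the probability of the observed sequence is: P(data | bag A) = (4/5)(3/4)(1/3) = 0.2; P(data | bag B) = (2/5)(1/4)(3/3) = 0.1; P(data | bag C) = (3/5)(2/4)(2/3) = 0.2; P(data | bag D) = (3/10)(2/9)(7/8) = 0.058333.
Weighting by the prior gives 2/5 · 0.2 = 0.08, 2/5 · 0.1 = 0.04, 1/10 · 0.2 = 0.02, 1/10 · 0.058333 = 0.0058333; summing to 0.14583.
Normalising, the posterior is P(bag A | data) = 0.54857, P(bag B | data) = 0.27429, P(bag C | data) = 0.13714, P(bag D | data) = 0.04.
Averaging over the posterior, P(blue next | data) = (0)(0.54857) + (1)(0.27429) + (1/2)(0.13714) + (6/7)(0.04) = 0.37714.

0.3771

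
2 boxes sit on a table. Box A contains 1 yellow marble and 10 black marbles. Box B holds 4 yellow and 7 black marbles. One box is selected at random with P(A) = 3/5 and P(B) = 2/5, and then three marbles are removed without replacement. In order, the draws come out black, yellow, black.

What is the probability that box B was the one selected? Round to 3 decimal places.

Under each hypothesis, the probability of the observed sequence is: P(data | box A) = (10/11)(1/10)(9/9) = 1/11; P(data | box B) = (7/11)(4/10)(6/9) = 28/165.
The prior-weighted likelihoods are 3/5 · 1/11 = 3/55, 2/5 · 28/165 = 56/825; summing to 101/825.
Therefore the posterior P(box B | data) = (56/825) / (101/825) = 56/101.

0.554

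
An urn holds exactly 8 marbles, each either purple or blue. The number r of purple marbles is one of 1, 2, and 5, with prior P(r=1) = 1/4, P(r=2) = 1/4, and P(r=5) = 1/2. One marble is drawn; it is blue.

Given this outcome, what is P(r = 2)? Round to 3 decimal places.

0.316

Under each hypothesis, the probability of this draw is: P(data | r = 1) = (7/8) = 7/8; P(data | r = 2) = (6/8) = 3/4; P(data | r = 5) = (3/8) = 3/8.
Multiplying each by its prior: 1/4 · 7/8 = 7/32, 1/4 · 3/4 = 3/16, 1/2 · 3/8 = 3/16; summing to 19/32.
So P(r = 2 | data) = (3/16) / (19/32) = 6/19.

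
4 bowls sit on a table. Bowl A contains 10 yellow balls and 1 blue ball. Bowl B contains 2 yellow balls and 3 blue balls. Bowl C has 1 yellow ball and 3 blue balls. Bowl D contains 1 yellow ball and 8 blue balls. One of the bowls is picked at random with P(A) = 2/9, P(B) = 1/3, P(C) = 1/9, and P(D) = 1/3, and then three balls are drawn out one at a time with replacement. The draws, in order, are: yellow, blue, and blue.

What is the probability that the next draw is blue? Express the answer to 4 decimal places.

0.7052

The likelihood of the observed sequence under each hypothesis: P(data | bowl A) = (10/11)(1/11)(1/11) = 0.0075131; P(data | bowl B) = (2/5)(3/5)(3/5) = 0.144; P(data | bowl C) = (1/4)(3/4)(3/4) = 0.14062; P(data | bowl D) = (1/9)(8/9)(8/9) = 0.087791.
Weighting by the prior gives 2/9 · 0.0075131 = 0.0016696, 1/3 · 0.144 = 0.048, 1/9 · 0.14062 = 0.015625, 1/3 · 0.087791 = 0.029264; with total 0.094558.
Dividing through by the total gives posterior P(bowl A | data) = 0.017657, P(bowl B | data) = 0.50762, P(bowl C | data) = 0.16524, P(bowl D | data) = 0.30948.
Averaging over the posterior, P(blue next | data) = (1/11)(0.017657) + (3/5)(0.50762) + (3/4)(0.16524) + (8/9)(0.30948) = 0.7052.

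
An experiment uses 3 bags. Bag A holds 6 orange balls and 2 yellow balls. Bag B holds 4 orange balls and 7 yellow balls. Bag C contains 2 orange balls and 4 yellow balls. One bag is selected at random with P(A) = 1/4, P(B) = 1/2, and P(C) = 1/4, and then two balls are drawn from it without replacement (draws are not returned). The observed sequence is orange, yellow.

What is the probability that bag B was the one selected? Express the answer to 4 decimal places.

The likelihood of the observed sequence under each hypothesis: P(data | bag A) = (6/8)(2/7) = 0.21429; P(data | bag B) = (4/11)(7/10) = 0.25455; P(data | bag C) = (2/6)(4/5) = 0.26667.
The prior-weighted likelihoods are 1/4 · 0.21429 = 0.053571, 1/2 · 0.25455 = 0.12727, 1/4 · 0.26667 = 0.066667; these sum to 0.24751.
So P(bag B | data) = (0.12727) / (0.24751) = 0.51421.

0.5142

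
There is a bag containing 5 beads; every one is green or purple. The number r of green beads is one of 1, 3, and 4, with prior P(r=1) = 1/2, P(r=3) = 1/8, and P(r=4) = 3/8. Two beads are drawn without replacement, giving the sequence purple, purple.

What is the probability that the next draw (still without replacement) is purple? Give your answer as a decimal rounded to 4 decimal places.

Under each hypothesis, the probability of the observed sequence is: P(data | r = 1) = (4/5)(3/4) = 3/5; P(data | r = 3) = (2/5)(1/4) = 1/10; P(data | r = 4) = (1/5)(0/4) = 0.
The prior-weighted likelihoods are 1/2 · 3/5 = 3/10, 1/8 · 1/10 = 1/80, 3/8 · 0 = 0; these sum to 5/16.
Dividing through by the total gives posterior P(r = 1 | data) = 24/25, P(r = 3 | data) = 1/25, P(r = 4 | data) = 0.
The predictive probability is P(purple next | data) = (2/3)(24/25) + (0)(1/25) = 16/25.

0.6400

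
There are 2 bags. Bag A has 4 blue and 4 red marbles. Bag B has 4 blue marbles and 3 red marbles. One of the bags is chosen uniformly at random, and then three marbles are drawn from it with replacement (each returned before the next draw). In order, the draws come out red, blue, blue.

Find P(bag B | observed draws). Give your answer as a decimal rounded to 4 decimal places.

0.5282

The likelihood of the observed sequence under each hypothesis: P(data | bag A) = (4/8)(4/8)(4/8) = 0.125; P(data | bag B) = (3/7)(4/7)(4/7) = 0.13994.
Multiplying each by its prior: 1/2 · 0.125 = 0.0625, 1/2 · 0.13994 = 0.069971; summing to 0.13247.
Therefore the posterior P(bag B | data) = (0.069971) / (0.13247) = 0.5282.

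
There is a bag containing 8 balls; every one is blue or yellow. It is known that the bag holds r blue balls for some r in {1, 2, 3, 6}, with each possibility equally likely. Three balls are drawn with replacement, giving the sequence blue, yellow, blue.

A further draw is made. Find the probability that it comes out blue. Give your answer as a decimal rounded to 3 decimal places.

Under each hypothesis, the probability of the observed sequence is: P(data | r = 1) = (1/8)(7/8)(1/8) = 0.013672; P(data | r = 2) = (2/8)(6/8)(2/8) = 0.046875; P(data | r = 3) = (3/8)(5/8)(3/8) = 0.087891; P(data | r = 6) = (6/8)(2/8)(6/8) = 0.14062.
The prior-weighted likelihoods are 1/4 · 0.013672 = 0.003418, 1/4 · 0.046875 = 0.011719, 1/4 · 0.087891 = 0.021973, 1/4 · 0.14062 = 0.035156; these sum to 0.072266.
Normalising, the posterior is P(r = 1 | data) = 0.047297, P(r = 2 | data) = 0.16216, P(r = 3 | data) = 0.30405, P(r = 6 | data) = 0.48649.
Averaging over the posterior, P(blue next | data) = (1/8)(0.047297) + (1/4)(0.16216) + (3/8)(0.30405) + (3/4)(0.48649) = 0.52534.

0.525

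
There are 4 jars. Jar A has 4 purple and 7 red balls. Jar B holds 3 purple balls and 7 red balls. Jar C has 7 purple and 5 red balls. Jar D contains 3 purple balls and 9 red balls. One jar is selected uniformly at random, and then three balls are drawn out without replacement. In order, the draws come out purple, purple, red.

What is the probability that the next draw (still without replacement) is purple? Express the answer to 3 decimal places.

0.357

For each hypothesis, P(data | H) works out to: P(data | jar A) = (4/11)(3/10)(7/9) = 0.084848; P(data | jar B) = (3/10)(2/9)(7/8) = 0.058333; P(data | jar C) = (7/12)(6/11)(5/10) = 0.15909; P(data | jar D) = (3/12)(2/11)(9/10) = 0.040909.
Weighting by the prior gives 1/4 · 0.084848 = 0.021212, 1/4 · 0.058333 = 0.014583, 1/4 · 0.15909 = 0.039773, 1/4 · 0.040909 = 0.010227; summing to 0.085795.
The posterior is then P(jar A | data) = 0.24724, P(jar B | data) = 0.16998, P(jar C | data) = 0.46358, P(jar D | data) = 0.11921.
Averaging over the posterior, P(purple next | data) = (1/4)(0.24724) + (1/7)(0.16998) + (5/9)(0.46358) + (1/9)(0.11921) = 0.35688.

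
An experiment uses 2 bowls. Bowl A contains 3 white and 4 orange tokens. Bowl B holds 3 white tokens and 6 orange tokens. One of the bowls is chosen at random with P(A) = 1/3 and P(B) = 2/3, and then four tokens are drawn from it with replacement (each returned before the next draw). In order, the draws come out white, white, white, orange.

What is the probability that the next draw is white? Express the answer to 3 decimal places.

0.379

For each hypothesis, P(data | H) works out to: P(data | bowl A) = (3/7)(3/7)(3/7)(4/7) = 0.044981; P(data | bowl B) = (3/9)(3/9)(3/9)(6/9) = 0.024691.
Weighting by the prior gives 1/3 · 0.044981 = 0.014994, 2/3 · 0.024691 = 0.016461; these sum to 0.031455.
Dividing through by the total gives posterior P(bowl A | data) = 0.47668, P(bowl B | data) = 0.52332.
Averaging over the posterior, P(white next | data) = (3/7)(0.47668) + (1/3)(0.52332) = 0.37873.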